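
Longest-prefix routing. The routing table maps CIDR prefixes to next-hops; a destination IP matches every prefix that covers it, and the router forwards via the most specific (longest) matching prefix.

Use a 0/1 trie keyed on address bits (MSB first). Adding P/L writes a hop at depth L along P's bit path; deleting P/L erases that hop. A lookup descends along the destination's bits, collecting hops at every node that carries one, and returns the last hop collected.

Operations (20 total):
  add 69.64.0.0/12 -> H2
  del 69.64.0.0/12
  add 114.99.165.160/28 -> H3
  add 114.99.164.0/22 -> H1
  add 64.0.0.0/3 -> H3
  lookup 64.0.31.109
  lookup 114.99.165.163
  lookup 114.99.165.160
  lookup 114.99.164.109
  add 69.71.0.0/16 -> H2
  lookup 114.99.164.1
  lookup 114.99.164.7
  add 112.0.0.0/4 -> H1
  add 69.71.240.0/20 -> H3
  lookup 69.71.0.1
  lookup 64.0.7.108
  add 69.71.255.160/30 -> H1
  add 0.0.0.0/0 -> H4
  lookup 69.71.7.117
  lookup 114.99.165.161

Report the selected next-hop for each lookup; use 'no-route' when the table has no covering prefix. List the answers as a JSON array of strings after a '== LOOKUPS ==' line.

Process each operation:
  add 69.64.0.0/12 -> H2 at depth 12
  del 69.64.0.0/12 (clear depth 12)
  add 114.99.165.160/28 -> H3 at depth 28
  add 114.99.164.0/22 -> H1 at depth 22
  add 64.0.0.0/3 -> H3 at depth 3
  Q 64.0.31.109: descend 01000 ; hops seen [H3] ; pick H3
  Q 114.99.165.163: descend 0111001001100011101001011010 ; hops seen [H1,H3] ; pick H3
  Q 114.99.165.160: descend 0111001001100011101001011010 ; hops seen [H1,H3] ; pick H3
  Q 114.99.164.109: descend 01110010011000111010010 ; hops seen [H1] ; pick H1
  add 69.71.0.0/16 -> H2 at depth 16
  Q 114.99.164.1: descend 01110010011000111010010 ; hops seen [H1] ; pick H1
  Q 114.99.164.7: descend 01110010011000111010010 ; hops seen [H1] ; pick H1
  add 112.0.0.0/4 -> H1 at depth 4
  add 69.71.240.0/20 -> H3 at depth 20
  Q 69.71.0.1: descend 0100010101000111 ; hops seen [H3,H2] ; pick H2
  Q 64.0.7.108: descend 01000 ; hops seen [H3] ; pick H3
  add 69.71.255.160/30 -> H1 at depth 30
  add 0.0.0.0/0 -> H4 at depth 0
  Q 69.71.7.117: descend 0100010101000111 ; hops seen [H4,H3,H2] ; pick H2
  Q 114.99.165.161: descend 0111001001100011101001011010 ; hops seen [H4,H1,H1,H3] ; pick H3

== LOOKUPS ==
["H3","H3","H3","H1","H1","H1","H2","H3","H2","H3"]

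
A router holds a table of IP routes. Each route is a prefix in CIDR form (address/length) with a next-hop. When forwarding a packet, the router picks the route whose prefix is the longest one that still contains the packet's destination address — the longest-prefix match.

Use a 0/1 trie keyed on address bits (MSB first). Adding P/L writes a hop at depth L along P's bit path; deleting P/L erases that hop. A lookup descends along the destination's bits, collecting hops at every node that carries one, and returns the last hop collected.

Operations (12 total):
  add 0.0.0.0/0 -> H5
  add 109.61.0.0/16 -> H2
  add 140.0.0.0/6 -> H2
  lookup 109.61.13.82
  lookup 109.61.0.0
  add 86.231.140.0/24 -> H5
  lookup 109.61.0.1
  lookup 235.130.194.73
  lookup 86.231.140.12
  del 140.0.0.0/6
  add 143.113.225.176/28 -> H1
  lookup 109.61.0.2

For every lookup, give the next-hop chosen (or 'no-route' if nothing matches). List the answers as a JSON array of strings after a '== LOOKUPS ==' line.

Process each operation:
  add 0.0.0.0/0 -> H5 at depth 0
  add 109.61.0.0/16 -> H2 at depth 16
  add 140.0.0.0/6 -> H2 at depth 6
  ? 109.61.13.82  path d0:H5→d1:-→d2:-→d3:-→d4:-→d5:-→d6:-→d7:-→d8:-→d9:-→d10:-→d11:-→d12:-→d13:-→d14:-→d15:-→d16:H2  best=H2
  ? 109.61.0.0  path d0:H5→d1:-→d2:-→d3:-→d4:-→d5:-→d6:-→d7:-→d8:-→d9:-→d10:-→d11:-→d12:-→d13:-→d14:-→d15:-→d16:H2  best=H2
  add 86.231.140.0/24 -> H5 at depth 24
  ? 109.61.0.1  path d0:H5→d1:-→d2:-→d3:-→d4:-→d5:-→d6:-→d7:-→d8:-→d9:-→d10:-→d11:-→d12:-→d13:-→d14:-→d15:-→d16:H2  best=H2
  ? 235.130.194.73  path d0:H5→d1:-  best=H5
  ? 86.231.140.12  path d0:H5→d1:-→d2:-→d3:-→d4:-→d5:-→d6:-→d7:-→d8:-→d9:-→d10:-→d11:-→d12:-→d13:-→d14:-→d15:-→d16:-→d17:-→d18:-→d19:-→d20:-→d21:-→d22:-→d23:-→d24:H5  best=H5
  - 140.0.0.0/6 clear@6
  add 143.113.225.176/28 -> H1 at depth 28
  ? 109.61.0.2  path d0:H5→d1:-→d2:-→d3:-→d4:-→d5:-→d6:-→d7:-→d8:-→d9:-→d10:-→d11:-→d12:-→d13:-→d14:-→d15:-→d16:H2  best=H2

== LOOKUPS ==
["H2","H2","H2","H5","H5","H2"]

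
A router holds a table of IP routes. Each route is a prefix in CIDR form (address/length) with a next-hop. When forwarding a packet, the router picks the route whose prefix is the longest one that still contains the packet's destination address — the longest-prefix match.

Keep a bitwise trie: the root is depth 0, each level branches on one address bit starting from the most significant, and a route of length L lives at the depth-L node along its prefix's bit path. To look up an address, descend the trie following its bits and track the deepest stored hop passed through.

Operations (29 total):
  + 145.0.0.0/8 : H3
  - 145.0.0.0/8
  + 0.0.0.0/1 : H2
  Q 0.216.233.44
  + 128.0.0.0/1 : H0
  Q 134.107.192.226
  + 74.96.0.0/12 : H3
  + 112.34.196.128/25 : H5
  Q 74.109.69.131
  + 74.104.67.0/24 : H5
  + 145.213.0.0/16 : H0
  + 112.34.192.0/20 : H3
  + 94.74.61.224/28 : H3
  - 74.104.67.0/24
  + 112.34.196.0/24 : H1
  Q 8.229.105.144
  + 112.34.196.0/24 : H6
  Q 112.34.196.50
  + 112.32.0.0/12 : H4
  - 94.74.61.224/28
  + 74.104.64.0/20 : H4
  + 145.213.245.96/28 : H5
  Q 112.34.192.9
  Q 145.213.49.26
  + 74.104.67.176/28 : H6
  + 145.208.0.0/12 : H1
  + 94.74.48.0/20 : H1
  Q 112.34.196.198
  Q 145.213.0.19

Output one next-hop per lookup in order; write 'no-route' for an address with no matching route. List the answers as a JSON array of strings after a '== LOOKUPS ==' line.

Trace:
  + 145.0.0.0/8 (H3) depth=8
  del 145.0.0.0/8 (clear depth 8)
  + 0.0.0.0/1 (H2) depth=1
  ? 0.216.233.44  path d0:-→d1:H2  best=H2
  + 128.0.0.0/1 (H0) depth=1
  ? 134.107.192.226  path d0:-→d1:H0→d2:-→d3:-  best=H0
  + 74.96.0.0/12 (H3) depth=12
  + 112.34.196.128/25 (H5) depth=25
  ? 74.109.69.131  path d0:-→d1:H2→d2:-→d3:-→d4:-→d5:-→d6:-→d7:-→d8:-→d9:-→d10:-→d11:-→d12:H3  best=H3
  + 74.104.67.0/24 (H5) depth=24
  + 145.213.0.0/16 (H0) depth=16
  + 112.34.192.0/20 (H3) depth=20
  + 94.74.61.224/28 (H3) depth=28
  del 74.104.67.0/24 (clear depth 24)
  + 112.34.196.0/24 (H1) depth=24
  ? 8.229.105.144  path d0:-→d1:H2  best=H2
  + 112.34.196.0/24 (H6) depth=24
  ? 112.34.196.50  path d0:-→d1:H2→d2:-→d3:-→d4:-→d5:-→d6:-→d7:-→d8:-→d9:-→d10:-→d11:-→d12:-→d13:-→d14:-→d15:-→d16:-→d17:-→d18:-→d19:-→d20:H3→d21:-→d22:-→d23:-→d24:H6  best=H6
  + 112.32.0.0/12 (H4) depth=12
  del 94.74.61.224/28 (clear depth 28)
  + 74.104.64.0/20 (H4) depth=20
  + 145.213.245.96/28 (H5) depth=28
  ? 112.34.192.9  path d0:-→d1:H2→d2:-→d3:-→d4:-→d5:-→d6:-→d7:-→d8:-→d9:-→d10:-→d11:-→d12:H4→d13:-→d14:-→d15:-→d16:-→d17:-→d18:-→d19:-→d20:H3→d21:-  best=H3
  ? 145.213.49.26  path d0:-→d1:H0→d2:-→d3:-→d4:-→d5:-→d6:-→d7:-→d8:-→d9:-→d10:-→d11:-→d12:-→d13:-→d14:-→d15:-→d16:H0  best=H0
  + 74.104.67.176/28 (H6) depth=28
  + 145.208.0.0/12 (H1) depth=12
  + 94.74.48.0/20 (H1) depth=20
  ? 112.34.196.198  path d0:-→d1:H2→d2:-→d3:-→d4:-→d5:-→d6:-→d7:-→d8:-→d9:-→d10:-→d11:-→d12:H4→d13:-→d14:-→d15:-→d16:-→d17:-→d18:-→d19:-→d20:H3→d21:-→d22:-→d23:-→d24:H6→d25:H5  best=H5
  ? 145.213.0.19  path d0:-→d1:H0→d2:-→d3:-→d4:-→d5:-→d6:-→d7:-→d8:-→d9:-→d10:-→d11:-→d12:H1→d13:-→d14:-→d15:-→d16:H0  best=H0

== LOOKUPS ==
["H2","H0","H3","H2","H6","H3","H0","H5","H0"]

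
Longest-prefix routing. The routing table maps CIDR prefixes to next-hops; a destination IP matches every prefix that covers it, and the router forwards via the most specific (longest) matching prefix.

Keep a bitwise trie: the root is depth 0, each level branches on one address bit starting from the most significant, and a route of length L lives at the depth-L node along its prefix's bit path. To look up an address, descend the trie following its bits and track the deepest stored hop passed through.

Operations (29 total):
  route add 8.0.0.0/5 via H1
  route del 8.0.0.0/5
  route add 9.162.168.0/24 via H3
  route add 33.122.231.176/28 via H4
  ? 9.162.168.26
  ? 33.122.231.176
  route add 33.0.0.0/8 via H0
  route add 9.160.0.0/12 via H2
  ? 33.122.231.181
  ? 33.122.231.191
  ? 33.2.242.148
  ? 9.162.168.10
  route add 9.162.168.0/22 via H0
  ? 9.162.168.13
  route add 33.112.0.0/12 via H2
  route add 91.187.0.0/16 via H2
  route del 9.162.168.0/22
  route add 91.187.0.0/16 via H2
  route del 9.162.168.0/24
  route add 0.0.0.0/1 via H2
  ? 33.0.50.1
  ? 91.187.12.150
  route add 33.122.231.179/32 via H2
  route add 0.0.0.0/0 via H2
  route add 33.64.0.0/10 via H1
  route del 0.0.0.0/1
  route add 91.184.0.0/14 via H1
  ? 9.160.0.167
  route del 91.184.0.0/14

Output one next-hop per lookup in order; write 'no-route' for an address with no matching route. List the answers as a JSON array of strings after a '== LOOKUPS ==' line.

Process each operation:
  add 8.0.0.0/5 -> H1 at depth 5
  - 8.0.0.0/5 clear@5
  add 9.162.168.0/24 -> H3 at depth 24
  add 33.122.231.176/28 -> H4 at depth 28
  ? 9.162.168.26  path d0:-→d1:-→d2:-→d3:-→d4:-→d5:-→d6:-→d7:-→d8:-→d9:-→d10:-→d11:-→d12:-→d13:-→d14:-→d15:-→d16:-→d17:-→d18:-→d19:-→d20:-→d21:-→d22:-→d23:-→d24:H3  best=H3
  ? 33.122.231.176  path d0:-→d1:-→d2:-→d3:-→d4:-→d5:-→d6:-→d7:-→d8:-→d9:-→d10:-→d11:-→d12:-→d13:-→d14:-→d15:-→d16:-→d17:-→d18:-→d19:-→d20:-→d21:-→d22:-→d23:-→d24:-→d25:-→d26:-→d27:-→d28:H4  best=H4
  add 33.0.0.0/8 -> H0 at depth 8
  add 9.160.0.0/12 -> H2 at depth 12
  ? 33.122.231.181  path d0:-→d1:-→d2:-→d3:-→d4:-→d5:-→d6:-→d7:-→d8:H0→d9:-→d10:-→d11:-→d12:-→d13:-→d14:-→d15:-→d16:-→d17:-→d18:-→d19:-→d20:-→d21:-→d22:-→d23:-→d24:-→d25:-→d26:-→d27:-→d28:H4  best=H4
  ? 33.122.231.191  path d0:-→d1:-→d2:-→d3:-→d4:-→d5:-→d6:-→d7:-→d8:H0→d9:-→d10:-→d11:-→d12:-→d13:-→d14:-→d15:-→d16:-→d17:-→d18:-→d19:-→d20:-→d21:-→d22:-→d23:-→d24:-→d25:-→d26:-→d27:-→d28:H4  best=H4
  ? 33.2.242.148  path d0:-→d1:-→d2:-→d3:-→d4:-→d5:-→d6:-→d7:-→d8:H0→d9:-  best=H0
  ? 9.162.168.10  path d0:-→d1:-→d2:-→d3:-→d4:-→d5:-→d6:-→d7:-→d8:-→d9:-→d10:-→d11:-→d12:H2→d13:-→d14:-→d15:-→d16:-→d17:-→d18:-→d19:-→d20:-→d21:-→d22:-→d23:-→d24:H3  best=H3
  add 9.162.168.0/22 -> H0 at depth 22
  ? 9.162.168.13  path d0:-→d1:-→d2:-→d3:-→d4:-→d5:-→d6:-→d7:-→d8:-→d9:-→d10:-→d11:-→d12:H2→d13:-→d14:-→d15:-→d16:-→d17:-→d18:-→d19:-→d20:-→d21:-→d22:H0→d23:-→d24:H3  best=H3
  add 33.112.0.0/12 -> H2 at depth 12
  add 91.187.0.0/16 -> H2 at depth 16
  - 9.162.168.0/22 clear@22
  add 91.187.0.0/16 -> H2 at depth 16
  - 9.162.168.0/24 clear@24
  add 0.0.0.0/1 -> H2 at depth 1
  ? 33.0.50.1  path d0:-→d1:H2→d2:-→d3:-→d4:-→d5:-→d6:-→d7:-→d8:H0→d9:-  best=H0
  ? 91.187.12.150  path d0:-→d1:H2→d2:-→d3:-→d4:-→d5:-→d6:-→d7:-→d8:-→d9:-→d10:-→d11:-→d12:-→d13:-→d14:-→d15:-→d16:H2  best=H2
  add 33.122.231.179/32 -> H2 at depth 32
  add 0.0.0.0/0 -> H2 at depth 0
  add 33.64.0.0/10 -> H1 at depth 10
  - 0.0.0.0/1 clear@1
  add 91.184.0.0/14 -> H1 at depth 14
  ? 9.160.0.167  path d0:H2→d1:-→d2:-→d3:-→d4:-→d5:-→d6:-→d7:-→d8:-→d9:-→d10:-→d11:-→d12:H2→d13:-→d14:-  best=H2
  - 91.184.0.0/14 clear@14

== LOOKUPS ==
["H3","H4","H4","H4","H0","H3","H3","H0","H2","H2"]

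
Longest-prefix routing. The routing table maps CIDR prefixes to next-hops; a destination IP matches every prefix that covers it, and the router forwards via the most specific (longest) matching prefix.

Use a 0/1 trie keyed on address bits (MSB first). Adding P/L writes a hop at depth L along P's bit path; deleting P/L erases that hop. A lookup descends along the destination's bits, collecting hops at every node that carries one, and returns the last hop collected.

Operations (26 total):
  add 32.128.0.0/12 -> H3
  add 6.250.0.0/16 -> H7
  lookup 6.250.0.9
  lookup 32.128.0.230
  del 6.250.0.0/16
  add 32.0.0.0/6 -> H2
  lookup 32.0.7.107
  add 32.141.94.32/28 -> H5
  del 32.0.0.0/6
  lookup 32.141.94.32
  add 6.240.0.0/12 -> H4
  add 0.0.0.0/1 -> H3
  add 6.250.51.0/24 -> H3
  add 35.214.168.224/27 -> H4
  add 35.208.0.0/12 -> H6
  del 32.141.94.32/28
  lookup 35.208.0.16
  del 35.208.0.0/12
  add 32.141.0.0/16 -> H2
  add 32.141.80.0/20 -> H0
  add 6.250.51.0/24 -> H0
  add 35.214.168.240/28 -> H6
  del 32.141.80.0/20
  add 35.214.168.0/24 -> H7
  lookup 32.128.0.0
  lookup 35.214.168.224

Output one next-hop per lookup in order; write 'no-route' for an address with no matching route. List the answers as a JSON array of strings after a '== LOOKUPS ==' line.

Trace:
  add 32.128.0.0/12 -> H3 at depth 12
  add 6.250.0.0/16 -> H7 at depth 16
  lookup 6.250.0.9: bits 0000011011111010 walk d0:-→d1:-→d2:-→d3:-→d4:-→d5:-→d6:-→d7:-→d8:-→d9:-→d10:-→d11:-→d12:-→d13:-→d14:-→d15:-→d16:H7 -> H7
  lookup 32.128.0.230: bits 001000001000 walk d0:-→d1:-→d2:-→d3:-→d4:-→d5:-→d6:-→d7:-→d8:-→d9:-→d10:-→d11:-→d12:H3 -> H3
  - 6.250.0.0/16 clear@16
  add 32.0.0.0/6 -> H2 at depth 6
  lookup 32.0.7.107: bits 00100000 walk d0:-→d1:-→d2:-→d3:-→d4:-→d5:-→d6:H2→d7:-→d8:- -> H2
  add 32.141.94.32/28 -> H5 at depth 28
  - 32.0.0.0/6 clear@6
  lookup 32.141.94.32: bits 0010000010001101010111100010 walk d0:-→d1:-→d2:-→d3:-→d4:-→d5:-→d6:-→d7:-→d8:-→d9:-→d10:-→d11:-→d12:H3→d13:-→d14:-→d15:-→d16:-→d17:-→d18:-→d19:-→d20:-→d21:-→d22:-→d23:-→d24:-→d25:-→d26:-→d27:-→d28:H5 -> H5
  add 6.240.0.0/12 -> H4 at depth 12
  add 0.0.0.0/1 -> H3 at depth 1
  add 6.250.51.0/24 -> H3 at depth 24
  add 35.214.168.224/27 -> H4 at depth 27
  add 35.208.0.0/12 -> H6 at depth 12
  - 32.141.94.32/28 clear@28
  lookup 35.208.0.16: bits 0010001111010 walk d0:-→d1:H3→d2:-→d3:-→d4:-→d5:-→d6:-→d7:-→d8:-→d9:-→d10:-→d11:-→d12:H6→d13:- -> H6
  - 35.208.0.0/12 clear@12
  add 32.141.0.0/16 -> H2 at depth 16
  add 32.141.80.0/20 -> H0 at depth 20
  add 6.250.51.0/24 -> H0 at depth 24
  add 35.214.168.240/28 -> H6 at depth 28
  - 32.141.80.0/20 clear@20
  add 35.214.168.0/24 -> H7 at depth 24
  lookup 32.128.0.0: bits 001000001000 walk d0:-→d1:H3→d2:-→d3:-→d4:-→d5:-→d6:-→d7:-→d8:-→d9:-→d10:-→d11:-→d12:H3 -> H3
  lookup 35.214.168.224: bits 001000111101011010101000111 walk d0:-→d1:H3→d2:-→d3:-→d4:-→d5:-→d6:-→d7:-→d8:-→d9:-→d10:-→d11:-→d12:-→d13:-→d14:-→d15:-→d16:-→d17:-→d18:-→d19:-→d20:-→d21:-→d22:-→d23:-→d24:H7→d25:-→d26:-→d27:H4 -> H4

== LOOKUPS ==
["H7","H3","H2","H5","H6","H3","H4"]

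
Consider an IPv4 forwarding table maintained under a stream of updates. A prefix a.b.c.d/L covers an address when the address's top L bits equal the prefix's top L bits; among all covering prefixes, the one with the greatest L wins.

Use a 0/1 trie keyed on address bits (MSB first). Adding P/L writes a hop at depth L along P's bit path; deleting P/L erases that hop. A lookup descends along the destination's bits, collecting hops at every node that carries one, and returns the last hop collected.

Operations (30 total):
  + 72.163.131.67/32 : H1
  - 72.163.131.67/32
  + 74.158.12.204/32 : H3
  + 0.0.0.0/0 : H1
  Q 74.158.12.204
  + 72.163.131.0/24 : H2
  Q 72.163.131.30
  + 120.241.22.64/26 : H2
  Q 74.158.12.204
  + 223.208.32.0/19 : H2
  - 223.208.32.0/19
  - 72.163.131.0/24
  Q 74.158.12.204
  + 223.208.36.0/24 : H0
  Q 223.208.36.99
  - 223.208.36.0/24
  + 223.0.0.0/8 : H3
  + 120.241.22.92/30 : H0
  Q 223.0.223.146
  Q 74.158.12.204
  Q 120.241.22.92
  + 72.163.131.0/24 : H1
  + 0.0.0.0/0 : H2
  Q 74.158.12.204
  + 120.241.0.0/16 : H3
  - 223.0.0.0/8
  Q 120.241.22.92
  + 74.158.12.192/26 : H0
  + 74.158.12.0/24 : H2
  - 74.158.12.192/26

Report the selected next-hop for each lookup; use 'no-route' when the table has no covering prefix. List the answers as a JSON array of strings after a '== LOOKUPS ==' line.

Apply in order:
  add 72.163.131.67/32 -> H1 at depth 32
  - 72.163.131.67/32 clear@32
  add 74.158.12.204/32 -> H3 at depth 32
  add 0.0.0.0/0 -> H1 at depth 0
  lookup 74.158.12.204: bits 01001010100111100000110011001100 walk d0:H1→d1:-→d2:-→d3:-→d4:-→d5:-→d6:-→d7:-→d8:-→d9:-→d10:-→d11:-→d12:-→d13:-→d14:-→d15:-→d16:-→d17:-→d18:-→d19:-→d20:-→d21:-→d22:-→d23:-→d24:-→d25:-→d26:-→d27:-→d28:-→d29:-→d30:-→d31:-→d32:H3 -> H3
  add 72.163.131.0/24 -> H2 at depth 24
  lookup 72.163.131.30: bits 0100100010100011100000110 walk d0:H1→d1:-→d2:-→d3:-→d4:-→d5:-→d6:-→d7:-→d8:-→d9:-→d10:-→d11:-→d12:-→d13:-→d14:-→d15:-→d16:-→d17:-→d18:-→d19:-→d20:-→d21:-→d22:-→d23:-→d24:H2→d25:- -> H2
  add 120.241.22.64/26 -> H2 at depth 26
  lookup 74.158.12.204: bits 01001010100111100000110011001100 walk d0:H1→d1:-→d2:-→d3:-→d4:-→d5:-→d6:-→d7:-→d8:-→d9:-→d10:-→d11:-→d12:-→d13:-→d14:-→d15:-→d16:-→d17:-→d18:-→d19:-→d20:-→d21:-→d22:-→d23:-→d24:-→d25:-→d26:-→d27:-→d28:-→d29:-→d30:-→d31:-→d32:H3 -> H3
  add 223.208.32.0/19 -> H2 at depth 19
  - 223.208.32.0/19 clear@19
  - 72.163.131.0/24 clear@24
  lookup 74.158.12.204: bits 01001010100111100000110011001100 walk d0:H1→d1:-→d2:-→d3:-→d4:-→d5:-→d6:-→d7:-→d8:-→d9:-→d10:-→d11:-→d12:-→d13:-→d14:-→d15:-→d16:-→d17:-→d18:-→d19:-→d20:-→d21:-→d22:-→d23:-→d24:-→d25:-→d26:-→d27:-→d28:-→d29:-→d30:-→d31:-→d32:H3 -> H3
  add 223.208.36.0/24 -> H0 at depth 24
  lookup 223.208.36.99: bits 110111111101000000100100 walk d0:H1→d1:-→d2:-→d3:-→d4:-→d5:-→d6:-→d7:-→d8:-→d9:-→d10:-→d11:-→d12:-→d13:-→d14:-→d15:-→d16:-→d17:-→d18:-→d19:-→d20:-→d21:-→d22:-→d23:-→d24:H0 -> H0
  - 223.208.36.0/24 clear@24
  add 223.0.0.0/8 -> H3 at depth 8
  add 120.241.22.92/30 -> H0 at depth 30
  lookup 223.0.223.146: bits 11011111 walk d0:H1→d1:-→d2:-→d3:-→d4:-→d5:-→d6:-→d7:-→d8:H3 -> H3
  lookup 74.158.12.204: bits 01001010100111100000110011001100 walk d0:H1→d1:-→d2:-→d3:-→d4:-→d5:-→d6:-→d7:-→d8:-→d9:-→d10:-→d11:-→d12:-→d13:-→d14:-→d15:-→d16:-→d17:-→d18:-→d19:-→d20:-→d21:-→d22:-→d23:-→d24:-→d25:-→d26:-→d27:-→d28:-→d29:-→d30:-→d31:-→d32:H3 -> H3
  lookup 120.241.22.92: bits 011110001111000100010110010111 walk d0:H1→d1:-→d2:-→d3:-→d4:-→d5:-→d6:-→d7:-→d8:-→d9:-→d10:-→d11:-→d12:-→d13:-→d14:-→d15:-→d16:-→d17:-→d18:-→d19:-→d20:-→d21:-→d22:-→d23:-→d24:-→d25:-→d26:H2→d27:-→d28:-→d29:-→d30:H0 -> H0
  add 72.163.131.0/24 -> H1 at depth 24
  add 0.0.0.0/0 -> H2 at depth 0
  lookup 74.158.12.204: bits 01001010100111100000110011001100 walk d0:H2→d1:-→d2:-→d3:-→d4:-→d5:-→d6:-→d7:-→d8:-→d9:-→d10:-→d11:-→d12:-→d13:-→d14:-→d15:-→d16:-→d17:-→d18:-→d19:-→d20:-→d21:-→d22:-→d23:-→d24:-→d25:-→d26:-→d27:-→d28:-→d29:-→d30:-→d31:-→d32:H3 -> H3
  add 120.241.0.0/16 -> H3 at depth 16
  - 223.0.0.0/8 clear@8
  lookup 120.241.22.92: bits 011110001111000100010110010111 walk d0:H2→d1:-→d2:-→d3:-→d4:-→d5:-→d6:-→d7:-→d8:-→d9:-→d10:-→d11:-→d12:-→d13:-→d14:-→d15:-→d16:H3→d17:-→d18:-→d19:-→d20:-→d21:-→d22:-→d23:-→d24:-→d25:-→d26:H2→d27:-→d28:-→d29:-→d30:H0 -> H0
  add 74.158.12.192/26 -> H0 at depth 26
  add 74.158.12.0/24 -> H2 at depth 24
  - 74.158.12.192/26 clear@26

== LOOKUPS ==
["H3","H2","H3","H3","H0","H3","H3","H0","H3","H0"]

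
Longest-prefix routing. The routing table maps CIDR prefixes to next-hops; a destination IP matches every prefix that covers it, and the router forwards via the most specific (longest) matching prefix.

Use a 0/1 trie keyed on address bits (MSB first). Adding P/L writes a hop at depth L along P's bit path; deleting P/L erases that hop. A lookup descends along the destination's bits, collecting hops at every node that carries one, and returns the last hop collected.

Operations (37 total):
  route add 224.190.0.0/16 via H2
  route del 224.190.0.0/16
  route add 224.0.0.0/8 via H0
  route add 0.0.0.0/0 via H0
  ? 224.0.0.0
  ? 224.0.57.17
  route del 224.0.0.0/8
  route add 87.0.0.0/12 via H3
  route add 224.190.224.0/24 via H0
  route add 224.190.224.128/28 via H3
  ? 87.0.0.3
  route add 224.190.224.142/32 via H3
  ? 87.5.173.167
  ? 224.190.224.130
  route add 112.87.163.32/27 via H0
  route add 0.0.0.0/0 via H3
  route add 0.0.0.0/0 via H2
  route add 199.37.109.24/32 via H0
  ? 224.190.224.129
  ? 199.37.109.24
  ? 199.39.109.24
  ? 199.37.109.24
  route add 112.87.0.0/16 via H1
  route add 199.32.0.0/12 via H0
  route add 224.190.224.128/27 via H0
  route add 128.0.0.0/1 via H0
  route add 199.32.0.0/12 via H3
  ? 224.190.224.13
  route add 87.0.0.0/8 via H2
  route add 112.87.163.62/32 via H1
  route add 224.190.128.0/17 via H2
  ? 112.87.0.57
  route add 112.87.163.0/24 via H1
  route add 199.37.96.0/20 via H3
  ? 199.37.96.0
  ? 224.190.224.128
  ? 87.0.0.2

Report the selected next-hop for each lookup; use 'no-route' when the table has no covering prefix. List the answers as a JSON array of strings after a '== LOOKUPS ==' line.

Trace:
  add 224.190.0.0/16 -> H2 at depth 16
  del 224.190.0.0/16 (clear depth 16)
  add 224.0.0.0/8 -> H0 at depth 8
  add 0.0.0.0/0 -> H0 at depth 0
  ? 224.0.0.0  path d0:H0→d1:-→d2:-→d3:-→d4:-→d5:-→d6:-→d7:-→d8:H0  best=H0
  ? 224.0.57.17  path d0:H0→d1:-→d2:-→d3:-→d4:-→d5:-→d6:-→d7:-→d8:H0  best=H0
  del 224.0.0.0/8 (clear depth 8)
  add 87.0.0.0/12 -> H3 at depth 12
  add 224.190.224.0/24 -> H0 at depth 24
  add 224.190.224.128/28 -> H3 at depth 28
  ? 87.0.0.3  path d0:H0→d1:-→d2:-→d3:-→d4:-→d5:-→d6:-→d7:-→d8:-→d9:-→d10:-→d11:-→d12:H3  best=H3
  add 224.190.224.142/32 -> H3 at depth 32
  ? 87.5.173.167  path d0:H0→d1:-→d2:-→d3:-→d4:-→d5:-→d6:-→d7:-→d8:-→d9:-→d10:-→d11:-→d12:H3  best=H3
  ? 224.190.224.130  path d0:H0→d1:-→d2:-→d3:-→d4:-→d5:-→d6:-→d7:-→d8:-→d9:-→d10:-→d11:-→d12:-→d13:-→d14:-→d15:-→d16:-→d17:-→d18:-→d19:-→d20:-→d21:-→d22:-→d23:-→d24:H0→d25:-→d26:-→d27:-→d28:H3  best=H3
  add 112.87.163.32/27 -> H0 at depth 27
  add 0.0.0.0/0 -> H3 at depth 0
  add 0.0.0.0/0 -> H2 at depth 0
  add 199.37.109.24/32 -> H0 at depth 32
  ? 224.190.224.129  path d0:H2→d1:-→d2:-→d3:-→d4:-→d5:-→d6:-→d7:-→d8:-→d9:-→d10:-→d11:-→d12:-→d13:-→d14:-→d15:-→d16:-→d17:-→d18:-→d19:-→d20:-→d21:-→d22:-→d23:-→d24:H0→d25:-→d26:-→d27:-→d28:H3  best=H3
  ? 199.37.109.24  path d0:H2→d1:-→d2:-→d3:-→d4:-→d5:-→d6:-→d7:-→d8:-→d9:-→d10:-→d11:-→d12:-→d13:-→d14:-→d15:-→d16:-→d17:-→d18:-→d19:-→d20:-→d21:-→d22:-→d23:-→d24:-→d25:-→d26:-→d27:-→d28:-→d29:-→d30:-→d31:-→d32:H0  best=H0
  ? 199.39.109.24  path d0:H2→d1:-→d2:-→d3:-→d4:-→d5:-→d6:-→d7:-→d8:-→d9:-→d10:-→d11:-→d12:-→d13:-→d14:-  best=H2
  ? 199.37.109.24  path d0:H2→d1:-→d2:-→d3:-→d4:-→d5:-→d6:-→d7:-→d8:-→d9:-→d10:-→d11:-→d12:-→d13:-→d14:-→d15:-→d16:-→d17:-→d18:-→d19:-→d20:-→d21:-→d22:-→d23:-→d24:-→d25:-→d26:-→d27:-→d28:-→d29:-→d30:-→d31:-→d32:H0  best=H0
  add 112.87.0.0/16 -> H1 at depth 16
  add 199.32.0.0/12 -> H0 at depth 12
  add 224.190.224.128/27 -> H0 at depth 27
  add 128.0.0.0/1 -> H0 at depth 1
  add 199.32.0.0/12 -> H3 at depth 12
  ? 224.190.224.13  path d0:H2→d1:H0→d2:-→d3:-→d4:-→d5:-→d6:-→d7:-→d8:-→d9:-→d10:-→d11:-→d12:-→d13:-→d14:-→d15:-→d16:-→d17:-→d18:-→d19:-→d20:-→d21:-→d22:-→d23:-→d24:H0  best=H0
  add 87.0.0.0/8 -> H2 at depth 8
  add 112.87.163.62/32 -> H1 at depth 32
  add 224.190.128.0/17 -> H2 at depth 17
  ? 112.87.0.57  path d0:H2→d1:-→d2:-→d3:-→d4:-→d5:-→d6:-→d7:-→d8:-→d9:-→d10:-→d11:-→d12:-→d13:-→d14:-→d15:-→d16:H1  best=H1
  add 112.87.163.0/24 -> H1 at depth 24
  add 199.37.96.0/20 -> H3 at depth 20
  ? 199.37.96.0  path d0:H2→d1:H0→d2:-→d3:-→d4:-→d5:-→d6:-→d7:-→d8:-→d9:-→d10:-→d11:-→d12:H3→d13:-→d14:-→d15:-→d16:-→d17:-→d18:-→d19:-→d20:H3  best=H3
  ? 224.190.224.128  path d0:H2→d1:H0→d2:-→d3:-→d4:-→d5:-→d6:-→d7:-→d8:-→d9:-→d10:-→d11:-→d12:-→d13:-→d14:-→d15:-→d16:-→d17:H2→d18:-→d19:-→d20:-→d21:-→d22:-→d23:-→d24:H0→d25:-→d26:-→d27:H0→d28:H3  best=H3
  ? 87.0.0.2  path d0:H2→d1:-→d2:-→d3:-→d4:-→d5:-→d6:-→d7:-→d8:H2→d9:-→d10:-→d11:-→d12:H3  best=H3

== LOOKUPS ==
["H0","H0","H3","H3","H3","H3","H0","H2","H0","H0","H1","H3","H3","H3"]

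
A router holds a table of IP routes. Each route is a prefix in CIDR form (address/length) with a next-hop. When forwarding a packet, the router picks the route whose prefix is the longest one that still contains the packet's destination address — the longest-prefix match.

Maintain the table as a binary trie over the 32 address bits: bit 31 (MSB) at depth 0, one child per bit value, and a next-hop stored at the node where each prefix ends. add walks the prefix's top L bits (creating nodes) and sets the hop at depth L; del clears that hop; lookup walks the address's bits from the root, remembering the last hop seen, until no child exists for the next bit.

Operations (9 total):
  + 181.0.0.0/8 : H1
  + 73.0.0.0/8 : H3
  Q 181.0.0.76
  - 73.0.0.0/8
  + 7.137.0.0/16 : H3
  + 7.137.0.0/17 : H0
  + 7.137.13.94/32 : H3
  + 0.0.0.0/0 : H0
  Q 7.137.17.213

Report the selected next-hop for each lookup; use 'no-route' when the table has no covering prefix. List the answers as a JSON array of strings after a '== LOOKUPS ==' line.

Apply in order:
  add 181.0.0.0/8 -> H1 at depth 8
  add 73.0.0.0/8 -> H3 at depth 8
  lookup 181.0.0.76: bits 10110101 walk d0:-→d1:-→d2:-→d3:-→d4:-→d5:-→d6:-→d7:-→d8:H1 -> H1
  - 73.0.0.0/8 clear@8
  add 7.137.0.0/16 -> H3 at depth 16
  add 7.137.0.0/17 -> H0 at depth 17
  add 7.137.13.94/32 -> H3 at depth 32
  add 0.0.0.0/0 -> H0 at depth 0
  lookup 7.137.17.213: bits 0000011110001001000 walk d0:H0→d1:-→d2:-→d3:-→d4:-→d5:-→d6:-→d7:-→d8:-→d9:-→d10:-→d11:-→d12:-→d13:-→d14:-→d15:-→d16:H3→d17:H0→d18:-→d19:- -> H0

== LOOKUPS ==
["H1","H0"]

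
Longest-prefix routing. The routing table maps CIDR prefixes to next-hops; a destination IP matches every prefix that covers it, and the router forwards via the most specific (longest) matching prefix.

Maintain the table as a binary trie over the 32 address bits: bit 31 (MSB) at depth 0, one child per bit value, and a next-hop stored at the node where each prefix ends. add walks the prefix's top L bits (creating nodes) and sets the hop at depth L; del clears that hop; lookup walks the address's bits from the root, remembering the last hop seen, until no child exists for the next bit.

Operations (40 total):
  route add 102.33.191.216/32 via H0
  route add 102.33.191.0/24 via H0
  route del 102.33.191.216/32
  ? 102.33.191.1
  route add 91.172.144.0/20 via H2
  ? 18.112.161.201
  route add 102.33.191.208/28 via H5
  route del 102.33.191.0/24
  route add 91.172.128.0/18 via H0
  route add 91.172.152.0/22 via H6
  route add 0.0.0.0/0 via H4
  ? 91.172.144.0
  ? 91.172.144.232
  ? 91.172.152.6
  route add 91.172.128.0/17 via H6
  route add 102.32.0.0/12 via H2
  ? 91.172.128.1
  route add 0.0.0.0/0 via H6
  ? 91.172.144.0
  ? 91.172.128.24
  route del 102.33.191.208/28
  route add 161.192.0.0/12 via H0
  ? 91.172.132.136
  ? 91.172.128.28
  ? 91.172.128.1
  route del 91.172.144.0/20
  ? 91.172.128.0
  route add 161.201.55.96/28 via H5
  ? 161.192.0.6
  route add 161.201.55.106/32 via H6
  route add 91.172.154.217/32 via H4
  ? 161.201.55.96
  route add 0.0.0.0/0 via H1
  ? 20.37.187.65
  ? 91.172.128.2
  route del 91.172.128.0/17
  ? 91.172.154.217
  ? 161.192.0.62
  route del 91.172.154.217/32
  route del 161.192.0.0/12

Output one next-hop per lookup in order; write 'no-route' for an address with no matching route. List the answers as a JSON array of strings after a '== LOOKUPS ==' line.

Process each operation:
  + 102.33.191.216/32 (H0) depth=32
  + 102.33.191.0/24 (H0) depth=24
  del 102.33.191.216/32 (clear depth 32)
  lookup 102.33.191.1: bits 011001100010000110111111 walk d0:-→d1:-→d2:-→d3:-→d4:-→d5:-→d6:-→d7:-→d8:-→d9:-→d10:-→d11:-→d12:-→d13:-→d14:-→d15:-→d16:-→d17:-→d18:-→d19:-→d20:-→d21:-→d22:-→d23:-→d24:H0 -> H0
  + 91.172.144.0/20 (H2) depth=20
  lookup 18.112.161.201: bits 0 walk d0:-→d1:- -> no-route
  + 102.33.191.208/28 (H5) depth=28
  del 102.33.191.0/24 (clear depth 24)
  + 91.172.128.0/18 (H0) depth=18
  + 91.172.152.0/22 (H6) depth=22
  + 0.0.0.0/0 (H4) depth=0
  lookup 91.172.144.0: bits 01011011101011001001 walk d0:H4→d1:-→d2:-→d3:-→d4:-→d5:-→d6:-→d7:-→d8:-→d9:-→d10:-→d11:-→d12:-→d13:-→d14:-→d15:-→d16:-→d17:-→d18:H0→d19:-→d20:H2 -> H2
  lookup 91.172.144.232: bits 01011011101011001001 walk d0:H4→d1:-→d2:-→d3:-→d4:-→d5:-→d6:-→d7:-→d8:-→d9:-→d10:-→d11:-→d12:-→d13:-→d14:-→d15:-→d16:-→d17:-→d18:H0→d19:-→d20:H2 -> H2
  lookup 91.172.152.6: bits 0101101110101100100110 walk d0:H4→d1:-→d2:-→d3:-→d4:-→d5:-→d6:-→d7:-→d8:-→d9:-→d10:-→d11:-→d12:-→d13:-→d14:-→d15:-→d16:-→d17:-→d18:H0→d19:-→d20:H2→d21:-→d22:H6 -> H6
  + 91.172.128.0/17 (H6) depth=17
  + 102.32.0.0/12 (H2) depth=12
  lookup 91.172.128.1: bits 0101101110101100100 walk d0:H4→d1:-→d2:-→d3:-→d4:-→d5:-→d6:-→d7:-→d8:-→d9:-→d10:-→d11:-→d12:-→d13:-→d14:-→d15:-→d16:-→d17:H6→d18:H0→d19:- -> H0
  + 0.0.0.0/0 (H6) depth=0
  lookup 91.172.144.0: bits 01011011101011001001 walk d0:H6→d1:-→d2:-→d3:-→d4:-→d5:-→d6:-→d7:-→d8:-→d9:-→d10:-→d11:-→d12:-→d13:-→d14:-→d15:-→d16:-→d17:H6→d18:H0→d19:-→d20:H2 -> H2
  lookup 91.172.128.24: bits 0101101110101100100 walk d0:H6→d1:-→d2:-→d3:-→d4:-→d5:-→d6:-→d7:-→d8:-→d9:-→d10:-→d11:-→d12:-→d13:-→d14:-→d15:-→d16:-→d17:H6→d18:H0→d19:- -> H0
  del 102.33.191.208/28 (clear depth 28)
  + 161.192.0.0/12 (H0) depth=12
  lookup 91.172.132.136: bits 0101101110101100100 walk d0:H6→d1:-→d2:-→d3:-→d4:-→d5:-→d6:-→d7:-→d8:-→d9:-→d10:-→d11:-→d12:-→d13:-→d14:-→d15:-→d16:-→d17:H6→d18:H0→d19:- -> H0
  lookup 91.172.128.28: bits 0101101110101100100 walk d0:H6→d1:-→d2:-→d3:-→d4:-→d5:-→d6:-→d7:-→d8:-→d9:-→d10:-→d11:-→d12:-→d13:-→d14:-→d15:-→d16:-→d17:H6→d18:H0→d19:- -> H0
  lookup 91.172.128.1: bits 0101101110101100100 walk d0:H6→d1:-→d2:-→d3:-→d4:-→d5:-→d6:-→d7:-→d8:-→d9:-→d10:-→d11:-→d12:-→d13:-→d14:-→d15:-→d16:-→d17:H6→d18:H0→d19:- -> H0
  del 91.172.144.0/20 (clear depth 20)
  lookup 91.172.128.0: bits 0101101110101100100 walk d0:H6→d1:-→d2:-→d3:-→d4:-→d5:-→d6:-→d7:-→d8:-→d9:-→d10:-→d11:-→d12:-→d13:-→d14:-→d15:-→d16:-→d17:H6→d18:H0→d19:- -> H0
  + 161.201.55.96/28 (H5) depth=28
  lookup 161.192.0.6: bits 101000011100 walk d0:H6→d1:-→d2:-→d3:-→d4:-→d5:-→d6:-→d7:-→d8:-→d9:-→d10:-→d11:-→d12:H0 -> H0
  + 161.201.55.106/32 (H6) depth=32
  + 91.172.154.217/32 (H4) depth=32
  lookup 161.201.55.96: bits 1010000111001001001101110110 walk d0:H6→d1:-→d2:-→d3:-→d4:-→d5:-→d6:-→d7:-→d8:-→d9:-→d10:-→d11:-→d12:H0→d13:-→d14:-→d15:-→d16:-→d17:-→d18:-→d19:-→d20:-→d21:-→d22:-→d23:-→d24:-→d25:-→d26:-→d27:-→d28:H5 -> H5
  + 0.0.0.0/0 (H1) depth=0
  lookup 20.37.187.65: bits 0 walk d0:H1→d1:- -> H1
  lookup 91.172.128.2: bits 0101101110101100100 walk d0:H1→d1:-→d2:-→d3:-→d4:-→d5:-→d6:-→d7:-→d8:-→d9:-→d10:-→d11:-→d12:-→d13:-→d14:-→d15:-→d16:-→d17:H6→d18:H0→d19:- -> H0
  del 91.172.128.0/17 (clear depth 17)
  lookup 91.172.154.217: bits 01011011101011001001101011011001 walk d0:H1→d1:-→d2:-→d3:-→d4:-→d5:-→d6:-→d7:-→d8:-→d9:-→d10:-→d11:-→d12:-→d13:-→d14:-→d15:-→d16:-→d17:-→d18:H0→d19:-→d20:-→d21:-→d22:H6→d23:-→d24:-→d25:-→d26:-→d27:-→d28:-→d29:-→d30:-→d31:-→d32:H4 -> H4
  lookup 161.192.0.62: bits 101000011100 walk d0:H1→d1:-→d2:-→d3:-→d4:-→d5:-→d6:-→d7:-→d8:-→d9:-→d10:-→d11:-→d12:H0 -> H0
  del 91.172.154.217/32 (clear depth 32)
  del 161.192.0.0/12 (clear depth 12)

== LOOKUPS ==
["H0","no-route","H2","H2","H6","H0","H2","H0","H0","H0","H0","H0","H0","H5","H1","H0","H4","H0"]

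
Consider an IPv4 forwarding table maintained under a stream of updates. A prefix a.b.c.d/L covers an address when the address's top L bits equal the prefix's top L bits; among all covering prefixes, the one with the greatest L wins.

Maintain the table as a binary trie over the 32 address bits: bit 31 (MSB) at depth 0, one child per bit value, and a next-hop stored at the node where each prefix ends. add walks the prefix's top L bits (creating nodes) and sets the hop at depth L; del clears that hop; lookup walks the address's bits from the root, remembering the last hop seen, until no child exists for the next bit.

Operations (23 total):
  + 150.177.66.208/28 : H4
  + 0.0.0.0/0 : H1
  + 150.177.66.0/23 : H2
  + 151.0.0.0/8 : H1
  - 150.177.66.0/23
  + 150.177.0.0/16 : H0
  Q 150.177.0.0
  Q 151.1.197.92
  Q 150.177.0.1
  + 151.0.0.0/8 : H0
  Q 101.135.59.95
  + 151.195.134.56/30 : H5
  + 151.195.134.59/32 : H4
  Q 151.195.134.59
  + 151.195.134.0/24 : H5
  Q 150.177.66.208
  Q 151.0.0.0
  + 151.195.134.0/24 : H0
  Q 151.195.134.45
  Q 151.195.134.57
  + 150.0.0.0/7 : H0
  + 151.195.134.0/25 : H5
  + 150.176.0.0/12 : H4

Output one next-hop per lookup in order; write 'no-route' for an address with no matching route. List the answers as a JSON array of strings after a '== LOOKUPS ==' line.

Trace:
  + 150.177.66.208/28 (H4) depth=28
  + 0.0.0.0/0 (H1) depth=0
  + 150.177.66.0/23 (H2) depth=23
  + 151.0.0.0/8 (H1) depth=8
  - 150.177.66.0/23 clear@23
  + 150.177.0.0/16 (H0) depth=16
  Q 150.177.0.0: descend 10010110101100010 ; hops seen [H1,H0] ; pick H0
  Q 151.1.197.92: descend 10010111 ; hops seen [H1,H1] ; pick H1
  Q 150.177.0.1: descend 10010110101100010 ; hops seen [H1,H0] ; pick H0
  + 151.0.0.0/8 (H0) depth=8
  Q 101.135.59.95: descend ε ; hops seen [H1] ; pick H1
  + 151.195.134.56/30 (H5) depth=30
  + 151.195.134.59/32 (H4) depth=32
  Q 151.195.134.59: descend 10010111110000111000011000111011 ; hops seen [H1,H0,H5,H4] ; pick H4
  + 151.195.134.0/24 (H5) depth=24
  Q 150.177.66.208: descend 1001011010110001010000101101 ; hops seen [H1,H0,H4] ; pick H4
  Q 151.0.0.0: descend 10010111 ; hops seen [H1,H0] ; pick H0
  + 151.195.134.0/24 (H0) depth=24
  Q 151.195.134.45: descend 100101111100001110000110001 ; hops seen [H1,H0,H0] ; pick H0
  Q 151.195.134.57: descend 100101111100001110000110001110 ; hops seen [H1,H0,H0,H5] ; pick H5
  + 150.0.0.0/7 (H0) depth=7
  + 151.195.134.0/25 (H5) depth=25
  + 150.176.0.0/12 (H4) depth=12

== LOOKUPS ==
["H0","H1","H0","H1","H4","H4","H0","H0","H5"]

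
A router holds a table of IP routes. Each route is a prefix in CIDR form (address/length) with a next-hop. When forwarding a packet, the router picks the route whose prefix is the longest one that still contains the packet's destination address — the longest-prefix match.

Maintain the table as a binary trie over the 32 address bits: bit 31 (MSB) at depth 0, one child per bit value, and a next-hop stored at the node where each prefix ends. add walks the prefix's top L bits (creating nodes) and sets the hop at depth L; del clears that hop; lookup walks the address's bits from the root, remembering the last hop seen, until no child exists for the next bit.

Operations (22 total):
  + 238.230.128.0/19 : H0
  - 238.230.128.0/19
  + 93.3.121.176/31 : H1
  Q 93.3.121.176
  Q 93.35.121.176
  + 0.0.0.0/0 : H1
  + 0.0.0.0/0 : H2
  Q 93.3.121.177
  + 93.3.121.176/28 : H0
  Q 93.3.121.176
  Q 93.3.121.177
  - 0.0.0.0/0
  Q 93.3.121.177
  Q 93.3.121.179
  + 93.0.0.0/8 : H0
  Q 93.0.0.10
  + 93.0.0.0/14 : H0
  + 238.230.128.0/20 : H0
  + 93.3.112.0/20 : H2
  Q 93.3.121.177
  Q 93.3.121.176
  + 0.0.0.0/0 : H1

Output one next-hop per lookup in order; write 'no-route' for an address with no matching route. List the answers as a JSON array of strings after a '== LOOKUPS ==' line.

Apply in order:
  add 238.230.128.0/19 -> H0 at depth 19
  - 238.230.128.0/19 clear@19
  add 93.3.121.176/31 -> H1 at depth 31
  Q 93.3.121.176: descend 0101110100000011011110011011000 ; hops seen [H1] ; pick H1
  Q 93.35.121.176: descend 0101110100 ; hops seen [∅] ; pick no-route
  add 0.0.0.0/0 -> H1 at depth 0
  add 0.0.0.0/0 -> H2 at depth 0
  Q 93.3.121.177: descend 0101110100000011011110011011000 ; hops seen [H2,H1] ; pick H1
  add 93.3.121.176/28 -> H0 at depth 28
  Q 93.3.121.176: descend 0101110100000011011110011011000 ; hops seen [H2,H0,H1] ; pick H1
  Q 93.3.121.177: descend 0101110100000011011110011011000 ; hops seen [H2,H0,H1] ; pick H1
  - 0.0.0.0/0 clear@0
  Q 93.3.121.177: descend 0101110100000011011110011011000 ; hops seen [H0,H1] ; pick H1
  Q 93.3.121.179: descend 010111010000001101111001101100 ; hops seen [H0] ; pick H0
  add 93.0.0.0/8 -> H0 at depth 8
  Q 93.0.0.10: descend 01011101000000 ; hops seen [H0] ; pick H0
  add 93.0.0.0/14 -> H0 at depth 14
  add 238.230.128.0/20 -> H0 at depth 20
  add 93.3.112.0/20 -> H2 at depth 20
  Q 93.3.121.177: descend 0101110100000011011110011011000 ; hops seen [H0,H0,H2,H0,H1] ; pick H1
  Q 93.3.121.176: descend 0101110100000011011110011011000 ; hops seen [H0,H0,H2,H0,H1] ; pick H1
  add 0.0.0.0/0 -> H1 at depth 0

== LOOKUPS ==
["H1","no-route","H1","H1","H1","H1","H0","H0","H1","H1"]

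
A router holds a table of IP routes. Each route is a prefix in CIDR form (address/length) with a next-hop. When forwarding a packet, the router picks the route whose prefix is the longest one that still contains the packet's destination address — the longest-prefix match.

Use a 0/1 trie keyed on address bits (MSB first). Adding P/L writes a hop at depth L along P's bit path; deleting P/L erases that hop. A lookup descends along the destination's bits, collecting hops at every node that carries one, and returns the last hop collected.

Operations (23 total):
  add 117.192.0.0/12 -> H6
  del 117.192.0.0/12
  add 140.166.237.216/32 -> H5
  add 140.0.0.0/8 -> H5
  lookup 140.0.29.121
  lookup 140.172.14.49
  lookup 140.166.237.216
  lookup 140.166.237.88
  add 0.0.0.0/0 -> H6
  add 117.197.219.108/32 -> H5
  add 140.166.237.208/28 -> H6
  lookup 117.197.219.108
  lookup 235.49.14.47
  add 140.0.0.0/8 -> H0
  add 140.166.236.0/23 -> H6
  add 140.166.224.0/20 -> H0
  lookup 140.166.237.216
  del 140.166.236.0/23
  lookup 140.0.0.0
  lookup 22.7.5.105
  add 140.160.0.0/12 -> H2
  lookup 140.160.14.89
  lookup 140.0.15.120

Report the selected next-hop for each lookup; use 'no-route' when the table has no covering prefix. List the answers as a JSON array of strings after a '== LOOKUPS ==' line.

Process each operation:
  + 117.192.0.0/12 (H6) depth=12
  - 117.192.0.0/12 clear@12
  + 140.166.237.216/32 (H5) depth=32
  + 140.0.0.0/8 (H5) depth=8
  ? 140.0.29.121  path d0:-→d1:-→d2:-→d3:-→d4:-→d5:-→d6:-→d7:-→d8:H5  best=H5
  ? 140.172.14.49  path d0:-→d1:-→d2:-→d3:-→d4:-→d5:-→d6:-→d7:-→d8:H5→d9:-→d10:-→d11:-→d12:-  best=H5
  ? 140.166.237.216  path d0:-→d1:-→d2:-→d3:-→d4:-→d5:-→d6:-→d7:-→d8:H5→d9:-→d10:-→d11:-→d12:-→d13:-→d14:-→d15:-→d16:-→d17:-→d18:-→d19:-→d20:-→d21:-→d22:-→d23:-→d24:-→d25:-→d26:-→d27:-→d28:-→d29:-→d30:-→d31:-→d32:H5  best=H5
  ? 140.166.237.88  path d0:-→d1:-→d2:-→d3:-→d4:-→d5:-→d6:-→d7:-→d8:H5→d9:-→d10:-→d11:-→d12:-→d13:-→d14:-→d15:-→d16:-→d17:-→d18:-→d19:-→d20:-→d21:-→d22:-→d23:-→d24:-  best=H5
  + 0.0.0.0/0 (H6) depth=0
  + 117.197.219.108/32 (H5) depth=32
  + 140.166.237.208/28 (H6) depth=28
  ? 117.197.219.108  path d0:H6→d1:-→d2:-→d3:-→d4:-→d5:-→d6:-→d7:-→d8:-→d9:-→d10:-→d11:-→d12:-→d13:-→d14:-→d15:-→d16:-→d17:-→d18:-→d19:-→d20:-→d21:-→d22:-→d23:-→d24:-→d25:-→d26:-→d27:-→d28:-→d29:-→d30:-→d31:-→d32:H5  best=H5
  ? 235.49.14.47  path d0:H6→d1:-  best=H6
  + 140.0.0.0/8 (H0) depth=8
  + 140.166.236.0/23 (H6) depth=23
  + 140.166.224.0/20 (H0) depth=20
  ? 140.166.237.216  path d0:H6→d1:-→d2:-→d3:-→d4:-→d5:-→d6:-→d7:-→d8:H0→d9:-→d10:-→d11:-→d12:-→d13:-→d14:-→d15:-→d16:-→d17:-→d18:-→d19:-→d20:H0→d21:-→d22:-→d23:H6→d24:-→d25:-→d26:-→d27:-→d28:H6→d29:-→d30:-→d31:-→d32:H5  best=H5
  - 140.166.236.0/23 clear@23
  ? 140.0.0.0  path d0:H6→d1:-→d2:-→d3:-→d4:-→d5:-→d6:-→d7:-→d8:H0  best=H0
  ? 22.7.5.105  path d0:H6→d1:-  best=H6
  + 140.160.0.0/12 (H2) depth=12
  ? 140.160.14.89  path d0:H6→d1:-→d2:-→d3:-→d4:-→d5:-→d6:-→d7:-→d8:H0→d9:-→d10:-→d11:-→d12:H2→d13:-  best=H2
  ? 140.0.15.120  path d0:H6→d1:-→d2:-→d3:-→d4:-→d5:-→d6:-→d7:-→d8:H0  best=H0

== LOOKUPS ==
["H5","H5","H5","H5","H5","H6","H5","H0","H6","H2","H0"]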